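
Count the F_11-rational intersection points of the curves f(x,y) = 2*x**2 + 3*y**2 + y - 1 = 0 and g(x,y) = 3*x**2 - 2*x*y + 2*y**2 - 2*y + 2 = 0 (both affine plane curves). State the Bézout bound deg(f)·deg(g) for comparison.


Common zeros: ∅; count = 0; Bézout bound = 4.

deg(f) = 2, deg(g) = 2, so Bézout bound = 4.
Scan x ∈ F_11. For each x, list the y ∈ F_11 with f(x, y) ≡ 0 and those with g(x, y) ≡ 0 (mod 11); the common zeros in that column are the intersection.
  x = 0: f ≡ 0 at y ∈ ∅; g ≡ 0 at y ∈ ∅; common: ∅.
  x = 1: f ≡ 0 at y ∈ {9}; g ≡ 0 at y ∈ {3, 10}; common: ∅.
  x = 2: f ≡ 0 at y ∈ {1, 6}; g ≡ 0 at y ∈ {4, 10}; common: ∅.
  x = 3: f ≡ 0 at y ∈ ∅; g ≡ 0 at y ∈ ∅; common: ∅.
  x = 4: f ≡ 0 at y ∈ {8, 10}; g ≡ 0 at y ∈ ∅; common: ∅.
  x = 5: f ≡ 0 at y ∈ ∅; g ≡ 0 at y ∈ {0, 6}; common: ∅.
  x = 6: f ≡ 0 at y ∈ ∅; g ≡ 0 at y ∈ {0, 7}; common: ∅.
  x = 7: f ≡ 0 at y ∈ {8, 10}; g ≡ 0 at y ∈ ∅; common: ∅.
  x = 8: f ≡ 0 at y ∈ ∅; g ≡ 0 at y ∈ {4, 5}; common: ∅.
  x = 9: f ≡ 0 at y ∈ {1, 6}; g ≡ 0 at y ∈ ∅; common: ∅.
  x = 10: f ≡ 0 at y ∈ {9}; g ≡ 0 at y ∈ {5, 6}; common: ∅.
Collecting: common zeros = ∅, so the count is 0.
Comparison with the Bézout bound: 0 ≤ 4 = deg(f)·deg(g), as expected for curves with no common component (the affine F_11-count falls short of the bound because intersections may lie at infinity, over extension fields, or carry multiplicity).


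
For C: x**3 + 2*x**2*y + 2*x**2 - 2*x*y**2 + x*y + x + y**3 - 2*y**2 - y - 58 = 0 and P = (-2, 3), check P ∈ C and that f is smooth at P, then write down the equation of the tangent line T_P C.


Tangent line at P: -34*x + 44*y - 200 = 0.

Step 1: f(-2, 3) = 0, so P lies on C.
Step 2: partial derivatives
  f_x(x, y) = 3*x**2 + 4*x*y + 4*x - 2*y**2 + y + 1, f_y(x, y) = 2*x**2 - 4*x*y + x + 3*y**2 - 4*y - 1.
  f_x(P) = -34, f_y(P) = 44 (gradient nonzero, so P is smooth).
Step 3: tangent line at P: -34·(x − -2) + 44·(y − 3) = 0.
Expanding: -34*x + 44*y - 200 = 0.


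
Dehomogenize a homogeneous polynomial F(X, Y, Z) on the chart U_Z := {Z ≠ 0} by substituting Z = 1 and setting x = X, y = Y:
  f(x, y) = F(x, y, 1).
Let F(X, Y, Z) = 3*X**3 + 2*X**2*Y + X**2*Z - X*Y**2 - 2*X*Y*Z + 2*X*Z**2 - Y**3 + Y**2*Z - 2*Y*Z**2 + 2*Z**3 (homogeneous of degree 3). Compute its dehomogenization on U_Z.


f(x, y) = 3*x**3 + 2*x**2*y + x**2 - x*y**2 - 2*x*y + 2*x - y**3 + y**2 - 2*y + 2

On U_Z we set Z = 1. Each monomial c·X^i·Y^j·Z^k in F becomes c·x^i·y^j·1^k = c·x^i·y^j.
Substituting Z = 1: F(X, Y, 1) = 3*x**3 + 2*x**2*y + x**2 - x*y**2 - 2*x*y + 2*x - y**3 + y**2 - 2*y + 2.
Note: deg(f) ≤ deg(F) = 3; strict inequality happens when F is divisible by Z (lost terms).


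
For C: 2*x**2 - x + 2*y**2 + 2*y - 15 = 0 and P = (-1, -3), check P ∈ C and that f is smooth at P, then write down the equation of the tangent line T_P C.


Tangent line at P: -5*x - 10*y - 35 = 0.

Step 1: f(-1, -3) = 0, so P lies on C.
Step 2: partial derivatives
  f_x(x, y) = 4*x - 1, f_y(x, y) = 4*y + 2.
  f_x(P) = -5, f_y(P) = -10 (gradient nonzero, so P is smooth).
Step 3: tangent line at P: -5·(x − -1) + -10·(y − -3) = 0.
Expanding: -5*x - 10*y - 35 = 0.


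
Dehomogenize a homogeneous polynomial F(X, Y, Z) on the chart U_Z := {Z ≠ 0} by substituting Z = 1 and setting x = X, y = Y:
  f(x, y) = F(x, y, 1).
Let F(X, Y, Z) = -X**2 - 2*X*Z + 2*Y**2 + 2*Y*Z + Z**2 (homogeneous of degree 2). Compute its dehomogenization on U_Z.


f(x, y) = -x**2 - 2*x + 2*y**2 + 2*y + 1

On U_Z we set Z = 1. Each monomial c·X^i·Y^j·Z^k in F becomes c·x^i·y^j·1^k = c·x^i·y^j.
Substituting Z = 1: F(X, Y, 1) = -x**2 - 2*x + 2*y**2 + 2*y + 1.
Note: deg(f) ≤ deg(F) = 2; strict inequality happens when F is divisible by Z (lost terms).


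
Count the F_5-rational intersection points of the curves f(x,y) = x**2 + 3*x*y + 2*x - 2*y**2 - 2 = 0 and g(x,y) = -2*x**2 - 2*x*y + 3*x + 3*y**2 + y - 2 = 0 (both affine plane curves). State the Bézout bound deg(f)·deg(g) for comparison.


Common zeros: ∅; count = 0; Bézout bound = 4.

deg(f) = 2, deg(g) = 2, so Bézout bound = 4.
Scan x ∈ F_5. For each x, list the y ∈ F_5 with f(x, y) ≡ 0 and those with g(x, y) ≡ 0 (mod 5); the common zeros in that column are the intersection.
  x = 0: f ≡ 0 at y ∈ {2, 3}; g ≡ 0 at y ∈ {4}; common: ∅.
  x = 1: f ≡ 0 at y ∈ ∅; g ≡ 0 at y ∈ ∅; common: ∅.
  x = 2: f ≡ 0 at y ∈ {1, 2}; g ≡ 0 at y ∈ ∅; common: ∅.
  x = 3: f ≡ 0 at y ∈ {1}; g ≡ 0 at y ∈ ∅; common: ∅.
  x = 4: f ≡ 0 at y ∈ {3}; g ≡ 0 at y ∈ ∅; common: ∅.
Collecting: common zeros = ∅, so the count is 0.
Comparison with the Bézout bound: 0 ≤ 4 = deg(f)·deg(g), as expected for curves with no common component (the affine F_5-count falls short of the bound because intersections may lie at infinity, over extension fields, or carry multiplicity).


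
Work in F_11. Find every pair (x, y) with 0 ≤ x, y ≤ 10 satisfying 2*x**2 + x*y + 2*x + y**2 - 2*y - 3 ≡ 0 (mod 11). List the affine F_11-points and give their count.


Affine F_11-points: {(0, 3), (0, 10), (3, 3), (3, 7), (5, 9), (5, 10), (6, 9), (8, 8), (9, 7), (9, 8)}; count = 10.

For each of the 121 pairs (x, y) ∈ F_11², evaluate f(x, y) mod 11. Record the zeros.
  x = 0: [0↦8, 1↦7, 2↦8, 3↦0, 4↦5, 5↦1, 6↦10, 7↦10, 8↦1, 9↦5, 10↦0]  zeros at y ∈ {3, 10}
  x = 1: [0↦1, 1↦1, 2↦3, 3↦7, 4↦2, 5↦10, 6↦9, 7↦10, 8↦2, 9↦7, 10↦3]  zeros at y ∈ ∅
  x = 2: [0↦9, 1↦10, 2↦2, 3↦7, 4↦3, 5↦1, 6↦1, 7↦3, 8↦7, 9↦2, 10↦10]  zeros at y ∈ ∅
  x = 3: [0↦10, 1↦1, 2↦5, 3↦0, 4↦8, 5↦7, 6↦8, 7↦0, 8↦5, 9↦1, 10↦10]  zeros at y ∈ {3, 7}
  x = 4: [0↦4, 1↦7, 2↦1, 3↦8, 4↦6, 5↦6, 6↦8, 7↦1, 8↦7, 9↦4, 10↦3]  zeros at y ∈ ∅
  x = 5: [0↦2, 1↦6, 2↦1, 3↦9, 4↦8, 5↦9, 6↦1, 7↦6, 8↦2, 9↦0, 10↦0]  zeros at y ∈ {9, 10}
  x = 6: [0↦4, 1↦9, 2↦5, 3↦3, 4↦3, 5↦5, 6↦9, 7↦4, 8↦1, 9↦0, 10↦1]  zeros at y ∈ {9}
  x = 7: [0↦10, 1↦5, 2↦2, 3↦1, 4↦2, 5↦5, 6↦10, 7↦6, 8↦4, 9↦4, 10↦6]  zeros at y ∈ ∅
  x = 8: [0↦9, 1↦5, 2↦3, 3↦3, 4↦5, 5↦9, 6↦4, 7↦1, 8↦0, 9↦1, 10↦4]  zeros at y ∈ {8}
  x = 9: [0↦1, 1↦9, 2↦8, 3↦9, 4↦1, 5↦6, 6↦2, 7↦0, 8↦0, 9↦2, 10↦6]  zeros at y ∈ {7, 8}
  x = 10: [0↦8, 1↦6, 2↦6, 3↦8, 4↦1, 5↦7, 6↦4, 7↦3, 8↦4, 9↦7, 10↦1]  zeros at y ∈ ∅
Collecting zeros: affine points = {(0, 3), (0, 10), (3, 3), (3, 7), (5, 9), (5, 10), (6, 9), (8, 8), (9, 7), (9, 8)}.
Total count |C(F_11)_aff| = 10.


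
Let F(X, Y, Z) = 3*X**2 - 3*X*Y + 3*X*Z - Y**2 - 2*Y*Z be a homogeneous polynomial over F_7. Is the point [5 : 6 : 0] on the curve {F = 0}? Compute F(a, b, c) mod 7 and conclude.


F(5,6,0) ≡ 5 (mod 7); P is NOT on the curve.

Evaluate F(5, 6, 0) term-by-term (mod 7).
  3*X**2 ↦ 3·25·1·1 = 75
  -3*X*Y ↦ -3·5·6·1 = -90
  3*X*Z ↦ 3·5·1·0 = 0
  -Y**2 ↦ -1·1·36·1 = -36
  -2*Y*Z ↦ -2·1·6·0 = 0
Sum: F(5, 6, 0) = (75) + (-90) + (0) + (-36) + (0) = -51.
Reducing mod 7: -51 ≡ 5 (mod 7).
Since F(a, b, c) ≡ 5 ≠ 0 (mod 7), P does NOT lie on the curve.


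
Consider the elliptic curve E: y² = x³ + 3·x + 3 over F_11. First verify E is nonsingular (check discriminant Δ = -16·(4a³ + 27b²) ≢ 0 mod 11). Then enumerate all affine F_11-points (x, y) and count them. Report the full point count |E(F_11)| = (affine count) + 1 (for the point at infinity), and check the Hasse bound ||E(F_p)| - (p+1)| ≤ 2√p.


Affine points = {(0, 5), (0, 6), (5, 0), (7, 2), (7, 9), (8, 0), (9, 0)}; affine count = 7; |E(F_11)| = 8.

Discriminant check: Δ ∝ 4a³ + 27b² = 4·3³ + 27·3² = 4·27 + 27·9 ≡ 10 (mod 11). Nonzero ⇒ E is nonsingular.
For each x ∈ F_11, compute rhs = x³ + 3·x + 3 mod 11, then count y ∈ F_11 with y² ≡ rhs.
  x = 0: rhs = 3, matching y values: 5, 6 (2 points).
  x = 1: rhs = 7, matching y values: none (0 points).
  x = 2: rhs = 6, matching y values: none (0 points).
  x = 3: rhs = 6, matching y values: none (0 points).
  x = 4: rhs = 2, matching y values: none (0 points).
  x = 5: rhs = 0, matching y values: 0 (1 points).
  x = 6: rhs = 6, matching y values: none (0 points).
  x = 7: rhs = 4, matching y values: 2, 9 (2 points).
  x = 8: rhs = 0, matching y values: 0 (1 points).
  x = 9: rhs = 0, matching y values: 0 (1 points).
  x = 10: rhs = 10, matching y values: none (0 points).
Total affine count: 7.
Full point count |E(F_11)| = 7 + 1 = 8.
Hasse bound: |8 − (11+1)| = |-4| = 4 ≤ 2√11 ≈ 6.6332 ✓.


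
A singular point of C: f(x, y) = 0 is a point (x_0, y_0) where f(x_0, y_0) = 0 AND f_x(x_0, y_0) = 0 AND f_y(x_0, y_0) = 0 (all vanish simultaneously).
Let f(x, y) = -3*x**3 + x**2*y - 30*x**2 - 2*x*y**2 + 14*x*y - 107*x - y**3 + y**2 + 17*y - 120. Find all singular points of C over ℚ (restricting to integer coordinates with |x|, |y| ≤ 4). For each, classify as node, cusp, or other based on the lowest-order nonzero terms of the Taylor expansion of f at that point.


Singular points: {(-3, 2)}; classification: node.

Compute partial derivatives:
  f_x = -9*x**2 + 2*x*y - 60*x - 2*y**2 + 14*y - 107.
  f_y = x**2 - 4*x*y + 14*x - 3*y**2 + 2*y + 17.
Scan x_0 ∈ {−4, ..., 4}. For each x_0, f_y(x_0, y) is a polynomial in y; find its integer roots y ∈ {−4, ..., 4}, then test f_x and f at those candidates.
  x = -4: f_y(-4, y) = -3*y**2 + 18*y - 23; no integer root y with |y| ≤ 4.
  x = -3: f_y(-3, y) = -3*y**2 + 14*y - 16; vanishes at y ∈ {2}. (-3, 2): f_x = 0, f = 0 — SINGULAR.
  x = -2: f_y(-2, y) = -3*y**2 + 10*y - 7; vanishes at y ∈ {1}. (-2, 1): f_x = -15 ≠ 0.
  x = -1: f_y(-1, y) = -3*y**2 + 6*y + 4; no integer root y with |y| ≤ 4.
  x = 0: f_y(0, y) = -3*y**2 + 2*y + 17; no integer root y with |y| ≤ 4.
  x = 1: f_y(1, y) = -3*y**2 - 2*y + 32; no integer root y with |y| ≤ 4.
  x = 2: f_y(2, y) = -3*y**2 - 6*y + 49; no integer root y with |y| ≤ 4.
  x = 3: f_y(3, y) = -3*y**2 - 10*y + 68; no integer root y with |y| ≤ 4.
  x = 4: f_y(4, y) = -3*y**2 - 14*y + 89; no integer root y with |y| ≤ 4.
Only singular point on the grid: (-3, 2).
Classify: substitute x = -3 + u, y = 2 + v and expand: f = -3*u**3 + u**2*v - u**2 - 2*u*v**2 - v**3 + v**2.
No constant or linear terms (consistent with a singular point). Quadratic part: -u**2 + v**2. Cubic part: -3*u**3 + u**2*v - 2*u*v**2 - v**3.
The quadratic part v**2 - u**2 = (v − u)(v + u) splits into two distinct linear factors, so there are two distinct tangent lines y − 2 = ±(x − -3) — this is a node (ordinary double point).
Classification: node.


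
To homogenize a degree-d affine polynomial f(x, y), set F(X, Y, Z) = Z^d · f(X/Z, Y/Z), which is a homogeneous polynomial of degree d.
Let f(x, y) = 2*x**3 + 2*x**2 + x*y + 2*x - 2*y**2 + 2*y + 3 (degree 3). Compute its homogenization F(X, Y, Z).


F(X, Y, Z) = 2*X**3 + 2*X**2*Z + X*Y*Z + 2*X*Z**2 - 2*Y**2*Z + 2*Y*Z**2 + 3*Z**3

deg(f) = 3.
Substitute x = X/Z, y = Y/Z into f, then multiply by Z^3.
  monomial 2·x^3·y^0 ↦ 2·X^3·Y^0·Z^0.
  monomial 2·x^2·y^0 ↦ 2·X^2·Y^0·Z^1.
  monomial 1·x^1·y^1 ↦ 1·X^1·Y^1·Z^1.
  monomial 2·x^1·y^0 ↦ 2·X^1·Y^0·Z^2.
  monomial -2·x^0·y^2 ↦ -2·X^0·Y^2·Z^1.
  monomial 2·x^0·y^1 ↦ 2·X^0·Y^1·Z^2.
  monomial 3·x^0·y^0 ↦ 3·X^0·Y^0·Z^3.
Collecting: F(X, Y, Z) = 2*X**3 + 2*X**2*Z + X*Y*Z + 2*X*Z**2 - 2*Y**2*Z + 2*Y*Z**2 + 3*Z**3.


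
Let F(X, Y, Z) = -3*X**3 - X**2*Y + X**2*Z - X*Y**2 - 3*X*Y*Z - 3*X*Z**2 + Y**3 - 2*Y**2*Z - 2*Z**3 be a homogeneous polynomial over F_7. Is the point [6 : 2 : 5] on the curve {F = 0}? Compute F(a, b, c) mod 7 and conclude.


F(6,2,5) ≡ 1 (mod 7); P is NOT on the curve.

Evaluate F(6, 2, 5) term-by-term (mod 7).
  -3*X**3 ↦ -3·216·1·1 = -648
  -X**2*Y ↦ -1·36·2·1 = -72
  X**2*Z ↦ 1·36·1·5 = 180
  -X*Y**2 ↦ -1·6·4·1 = -24
  -3*X*Y*Z ↦ -3·6·2·5 = -180
  -3*X*Z**2 ↦ -3·6·1·25 = -450
  Y**3 ↦ 1·1·8·1 = 8
  -2*Y**2*Z ↦ -2·1·4·5 = -40
  -2*Z**3 ↦ -2·1·1·125 = -250
Sum: F(6, 2, 5) = (-648) + (-72) + (180) + (-24) + (-180) + (-450) + (8) + (-40) + (-250) = -1476.
Reducing mod 7: -1476 ≡ 1 (mod 7).
Since F(a, b, c) ≡ 1 ≠ 0 (mod 7), P does NOT lie on the curve.


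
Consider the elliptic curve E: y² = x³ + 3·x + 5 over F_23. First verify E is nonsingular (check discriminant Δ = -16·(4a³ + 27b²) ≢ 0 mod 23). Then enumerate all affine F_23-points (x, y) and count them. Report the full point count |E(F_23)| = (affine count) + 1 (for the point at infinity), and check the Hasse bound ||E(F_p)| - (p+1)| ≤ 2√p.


Affine points = {(1, 3), (1, 20), (3, 8), (3, 15), (4, 9), (4, 14), (6, 3), (6, 20), (7, 1), (7, 22), (8, 9), (8, 14), (9, 5), (9, 18), (10, 0), (11, 9), (11, 14), (14, 10), (14, 13), (16, 3), (16, 20), (17, 1), (17, 22), (18, 7), (18, 16), (22, 1), (22, 22)}; affine count = 27; |E(F_23)| = 28.

Discriminant check: Δ ∝ 4a³ + 27b² = 4·3³ + 27·5² = 4·27 + 27·25 ≡ 1 (mod 23). Nonzero ⇒ E is nonsingular.
For each x ∈ F_23, compute rhs = x³ + 3·x + 5 mod 23, then count y ∈ F_23 with y² ≡ rhs.
  x = 0: rhs = 5, matching y values: none (0 points).
  x = 1: rhs = 9, matching y values: 3, 20 (2 points).
  x = 2: rhs = 19, matching y values: none (0 points).
  x = 3: rhs = 18, matching y values: 8, 15 (2 points).
  x = 4: rhs = 12, matching y values: 9, 14 (2 points).
  x = 5: rhs = 7, matching y values: none (0 points).
  x = 6: rhs = 9, matching y values: 3, 20 (2 points).
  x = 7: rhs = 1, matching y values: 1, 22 (2 points).
  x = 8: rhs = 12, matching y values: 9, 14 (2 points).
  x = 9: rhs = 2, matching y values: 5, 18 (2 points).
  x = 10: rhs = 0, matching y values: 0 (1 points).
  x = 11: rhs = 12, matching y values: 9, 14 (2 points).
  x = 12: rhs = 21, matching y values: none (0 points).
  x = 13: rhs = 10, matching y values: none (0 points).
  x = 14: rhs = 8, matching y values: 10, 13 (2 points).
  x = 15: rhs = 21, matching y values: none (0 points).
  x = 16: rhs = 9, matching y values: 3, 20 (2 points).
  x = 17: rhs = 1, matching y values: 1, 22 (2 points).
  x = 18: rhs = 3, matching y values: 7, 16 (2 points).
  x = 19: rhs = 21, matching y values: none (0 points).
  x = 20: rhs = 15, matching y values: none (0 points).
  x = 21: rhs = 14, matching y values: none (0 points).
  x = 22: rhs = 1, matching y values: 1, 22 (2 points).
Total affine count: 27.
Full point count |E(F_23)| = 27 + 1 = 28.
Hasse bound: |28 − (23+1)| = |4| = 4 ≤ 2√23 ≈ 9.5917 ✓.


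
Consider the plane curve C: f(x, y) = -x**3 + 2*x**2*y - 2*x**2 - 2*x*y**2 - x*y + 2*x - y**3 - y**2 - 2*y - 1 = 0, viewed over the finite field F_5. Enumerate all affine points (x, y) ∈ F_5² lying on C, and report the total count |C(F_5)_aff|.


Affine F_5-points: {(0, 1), (2, 1), (3, 0), (3, 1), (3, 2)}; count = 5.

For each of the 25 pairs (x, y) ∈ F_5², evaluate f(x, y) mod 5. Record the zeros.
  x = 0: [0↦4, 1↦0, 2↦3, 3↦2, 4↦1]  zeros at y ∈ {1}
  x = 1: [0↦3, 1↦3, 2↦1, 3↦1, 4↦2]  zeros at y ∈ ∅
  x = 2: [0↦2, 1↦0, 2↦2, 3↦2, 4↦4]  zeros at y ∈ {1}
  x = 3: [0↦0, 1↦0, 2↦0, 3↦4, 4↦1]  zeros at y ∈ {0, 1, 2}
  x = 4: [0↦1, 1↦2, 2↦4, 3↦1, 4↦2]  zeros at y ∈ ∅
Collecting zeros: affine points = {(0, 1), (2, 1), (3, 0), (3, 1), (3, 2)}.
Total count |C(F_5)_aff| = 5.


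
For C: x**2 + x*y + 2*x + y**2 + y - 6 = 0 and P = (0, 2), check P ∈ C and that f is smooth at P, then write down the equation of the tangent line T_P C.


Tangent line at P: 4*x + 5*y - 10 = 0.

Step 1: f(0, 2) = 0, so P lies on C.
Step 2: partial derivatives
  f_x(x, y) = 2*x + y + 2, f_y(x, y) = x + 2*y + 1.
  f_x(P) = 4, f_y(P) = 5 (gradient nonzero, so P is smooth).
Step 3: tangent line at P: 4·(x − 0) + 5·(y − 2) = 0.
Expanding: 4*x + 5*y - 10 = 0.


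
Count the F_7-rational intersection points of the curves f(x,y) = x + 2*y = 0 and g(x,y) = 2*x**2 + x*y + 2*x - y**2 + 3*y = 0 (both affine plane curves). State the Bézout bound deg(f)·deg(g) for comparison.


Common zeros: {(0, 0), (1, 3)}; count = 2; Bézout bound = 2.

deg(f) = 1, deg(g) = 2, so Bézout bound = 2.
Scan x ∈ F_7. For each x, list the y ∈ F_7 with f(x, y) ≡ 0 and those with g(x, y) ≡ 0 (mod 7); the common zeros in that column are the intersection.
  x = 0: f ≡ 0 at y ∈ {0}; g ≡ 0 at y ∈ {0, 3}; common: {0}.
  x = 1: f ≡ 0 at y ∈ {3}; g ≡ 0 at y ∈ {1, 3}; common: {3}.
  x = 2: f ≡ 0 at y ∈ {6}; g ≡ 0 at y ∈ ∅; common: ∅.
  x = 3: f ≡ 0 at y ∈ {2}; g ≡ 0 at y ∈ ∅; common: ∅.
  x = 4: f ≡ 0 at y ∈ {5}; g ≡ 0 at y ∈ ∅; common: ∅.
  x = 5: f ≡ 0 at y ∈ {1}; g ≡ 0 at y ∈ ∅; common: ∅.
  x = 6: f ≡ 0 at y ∈ {4}; g ≡ 0 at y ∈ {0, 2}; common: ∅.
Collecting: common zeros = {(0, 0), (1, 3)}, so the count is 2.
Comparison with the Bézout bound: 2 ≤ 2 = deg(f)·deg(g), as expected for curves with no common component (the bound is attained).


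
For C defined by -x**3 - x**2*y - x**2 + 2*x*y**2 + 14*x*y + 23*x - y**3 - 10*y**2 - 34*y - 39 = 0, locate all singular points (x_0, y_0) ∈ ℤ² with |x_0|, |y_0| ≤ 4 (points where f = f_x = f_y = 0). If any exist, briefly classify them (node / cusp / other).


Singular points: {(1, -3)}; classification: node.

Compute partial derivatives:
  f_x = -3*x**2 - 2*x*y - 2*x + 2*y**2 + 14*y + 23.
  f_y = -x**2 + 4*x*y + 14*x - 3*y**2 - 20*y - 34.
Scan x_0 ∈ {−4, ..., 4}. For each x_0, f_y(x_0, y) is a polynomial in y; find its integer roots y ∈ {−4, ..., 4}, then test f_x and f at those candidates.
  x = -4: f_y(-4, y) = -3*y**2 - 36*y - 106; no integer root y with |y| ≤ 4.
  x = -3: f_y(-3, y) = -3*y**2 - 32*y - 85; no integer root y with |y| ≤ 4.
  x = -2: f_y(-2, y) = -3*y**2 - 28*y - 66; no integer root y with |y| ≤ 4.
  x = -1: f_y(-1, y) = -3*y**2 - 24*y - 49; no integer root y with |y| ≤ 4.
  x = 0: f_y(0, y) = -3*y**2 - 20*y - 34; no integer root y with |y| ≤ 4.
  x = 1: f_y(1, y) = -3*y**2 - 16*y - 21; vanishes at y ∈ {-3}. (1, -3): f_x = 0, f = 0 — SINGULAR.
  x = 2: f_y(2, y) = -3*y**2 - 12*y - 10; no integer root y with |y| ≤ 4.
  x = 3: f_y(3, y) = -3*y**2 - 8*y - 1; no integer root y with |y| ≤ 4.
  x = 4: f_y(4, y) = -3*y**2 - 4*y + 6; no integer root y with |y| ≤ 4.
Only singular point on the grid: (1, -3).
Classify: substitute x = 1 + u, y = -3 + v and expand: f = -u**3 - u**2*v - u**2 + 2*u*v**2 - v**3 + v**2.
No constant or linear terms (consistent with a singular point). Quadratic part: -u**2 + v**2. Cubic part: -u**3 - u**2*v + 2*u*v**2 - v**3.
The quadratic part v**2 - u**2 = (v − u)(v + u) splits into two distinct linear factors, so there are two distinct tangent lines y − -3 = ±(x − 1) — this is a node (ordinary double point).
Classification: node.


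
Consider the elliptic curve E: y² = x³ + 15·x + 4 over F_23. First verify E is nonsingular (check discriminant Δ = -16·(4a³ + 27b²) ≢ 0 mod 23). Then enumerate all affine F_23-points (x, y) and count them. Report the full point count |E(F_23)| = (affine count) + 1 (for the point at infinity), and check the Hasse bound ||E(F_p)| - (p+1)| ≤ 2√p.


Affine points = {(0, 2), (0, 21), (4, 6), (4, 17), (10, 2), (10, 21), (12, 7), (12, 16), (13, 2), (13, 21), (15, 4), (15, 19), (16, 4), (16, 19), (19, 8), (19, 15), (20, 1), (20, 22), (21, 9), (21, 14)}; affine count = 20; |E(F_23)| = 21.

Discriminant check: Δ ∝ 4a³ + 27b² = 4·15³ + 27·4² = 4·3375 + 27·16 ≡ 17 (mod 23). Nonzero ⇒ E is nonsingular.
For each x ∈ F_23, compute rhs = x³ + 15·x + 4 mod 23, then count y ∈ F_23 with y² ≡ rhs.
  x = 0: rhs = 4, matching y values: 2, 21 (2 points).
  x = 1: rhs = 20, matching y values: none (0 points).
  x = 2: rhs = 19, matching y values: none (0 points).
  x = 3: rhs = 7, matching y values: none (0 points).
  x = 4: rhs = 13, matching y values: 6, 17 (2 points).
  x = 5: rhs = 20, matching y values: none (0 points).
  x = 6: rhs = 11, matching y values: none (0 points).
  x = 7: rhs = 15, matching y values: none (0 points).
  x = 8: rhs = 15, matching y values: none (0 points).
  x = 9: rhs = 17, matching y values: none (0 points).
  x = 10: rhs = 4, matching y values: 2, 21 (2 points).
  x = 11: rhs = 5, matching y values: none (0 points).
  x = 12: rhs = 3, matching y values: 7, 16 (2 points).
  x = 13: rhs = 4, matching y values: 2, 21 (2 points).
  x = 14: rhs = 14, matching y values: none (0 points).
  x = 15: rhs = 16, matching y values: 4, 19 (2 points).
  x = 16: rhs = 16, matching y values: 4, 19 (2 points).
  x = 17: rhs = 20, matching y values: none (0 points).
  x = 18: rhs = 11, matching y values: none (0 points).
  x = 19: rhs = 18, matching y values: 8, 15 (2 points).
  x = 20: rhs = 1, matching y values: 1, 22 (2 points).
  x = 21: rhs = 12, matching y values: 9, 14 (2 points).
  x = 22: rhs = 11, matching y values: none (0 points).
Total affine count: 20.
Full point count |E(F_23)| = 20 + 1 = 21.
Hasse bound: |21 − (23+1)| = |-3| = 3 ≤ 2√23 ≈ 9.5917 ✓.


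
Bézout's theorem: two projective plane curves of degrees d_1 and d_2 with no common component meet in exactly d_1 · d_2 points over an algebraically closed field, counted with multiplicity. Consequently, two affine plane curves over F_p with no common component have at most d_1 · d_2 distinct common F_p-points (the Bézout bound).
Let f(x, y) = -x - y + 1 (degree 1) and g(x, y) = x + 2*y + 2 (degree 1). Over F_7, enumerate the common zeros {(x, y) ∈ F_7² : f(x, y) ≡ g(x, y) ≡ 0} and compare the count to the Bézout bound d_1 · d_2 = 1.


Common zeros: {(4, 4)}; count = 1; Bézout bound = 1.

deg(f) = 1, deg(g) = 1, so Bézout bound = 1.
Scan x ∈ F_7. For each x, list the y ∈ F_7 with f(x, y) ≡ 0 and those with g(x, y) ≡ 0 (mod 7); the common zeros in that column are the intersection.
  x = 0: f ≡ 0 at y ∈ {1}; g ≡ 0 at y ∈ {6}; common: ∅.
  x = 1: f ≡ 0 at y ∈ {0}; g ≡ 0 at y ∈ {2}; common: ∅.
  x = 2: f ≡ 0 at y ∈ {6}; g ≡ 0 at y ∈ {5}; common: ∅.
  x = 3: f ≡ 0 at y ∈ {5}; g ≡ 0 at y ∈ {1}; common: ∅.
  x = 4: f ≡ 0 at y ∈ {4}; g ≡ 0 at y ∈ {4}; common: {4}.
  x = 5: f ≡ 0 at y ∈ {3}; g ≡ 0 at y ∈ {0}; common: ∅.
  x = 6: f ≡ 0 at y ∈ {2}; g ≡ 0 at y ∈ {3}; common: ∅.
Collecting: common zeros = {(4, 4)}, so the count is 1.
Comparison with the Bézout bound: 1 ≤ 1 = deg(f)·deg(g), as expected for curves with no common component (the bound is attained).


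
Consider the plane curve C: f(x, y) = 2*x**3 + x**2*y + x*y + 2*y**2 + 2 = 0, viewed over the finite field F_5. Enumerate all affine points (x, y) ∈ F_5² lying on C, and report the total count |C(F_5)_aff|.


Affine F_5-points: {(0, 2), (0, 3), (3, 1), (3, 3), (4, 0)}; count = 5.

For each of the 25 pairs (x, y) ∈ F_5², evaluate f(x, y) mod 5. Record the zeros.
  x = 0: [0↦2, 1↦4, 2↦0, 3↦0, 4↦4]  zeros at y ∈ {2, 3}
  x = 1: [0↦4, 1↦3, 2↦1, 3↦3, 4↦4]  zeros at y ∈ ∅
  x = 2: [0↦3, 1↦1, 2↦3, 3↦4, 4↦4]  zeros at y ∈ ∅
  x = 3: [0↦1, 1↦0, 2↦3, 3↦0, 4↦1]  zeros at y ∈ {1, 3}
  x = 4: [0↦0, 1↦2, 2↦3, 3↦3, 4↦2]  zeros at y ∈ {0}
Collecting zeros: affine points = {(0, 2), (0, 3), (3, 1), (3, 3), (4, 0)}.
Total count |C(F_5)_aff| = 5.


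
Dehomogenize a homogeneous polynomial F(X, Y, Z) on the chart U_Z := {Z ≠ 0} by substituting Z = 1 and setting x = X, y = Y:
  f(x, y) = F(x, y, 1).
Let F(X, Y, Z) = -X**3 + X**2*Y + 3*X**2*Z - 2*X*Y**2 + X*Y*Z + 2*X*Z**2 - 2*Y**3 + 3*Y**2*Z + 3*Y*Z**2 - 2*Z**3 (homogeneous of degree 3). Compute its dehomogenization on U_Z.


f(x, y) = -x**3 + x**2*y + 3*x**2 - 2*x*y**2 + x*y + 2*x - 2*y**3 + 3*y**2 + 3*y - 2

On U_Z we set Z = 1. Each monomial c·X^i·Y^j·Z^k in F becomes c·x^i·y^j·1^k = c·x^i·y^j.
Substituting Z = 1: F(X, Y, 1) = -x**3 + x**2*y + 3*x**2 - 2*x*y**2 + x*y + 2*x - 2*y**3 + 3*y**2 + 3*y - 2.
Note: deg(f) ≤ deg(F) = 3; strict inequality happens when F is divisible by Z (lost terms).


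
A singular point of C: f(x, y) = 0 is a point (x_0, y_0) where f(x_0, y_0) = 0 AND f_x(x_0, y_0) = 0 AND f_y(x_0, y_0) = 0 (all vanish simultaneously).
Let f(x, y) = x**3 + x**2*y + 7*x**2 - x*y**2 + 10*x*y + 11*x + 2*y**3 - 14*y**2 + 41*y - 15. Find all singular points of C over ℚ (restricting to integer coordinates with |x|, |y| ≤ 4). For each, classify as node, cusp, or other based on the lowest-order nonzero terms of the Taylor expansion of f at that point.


Singular points: {(-3, 2)}; classification: cusp.

Compute partial derivatives:
  f_x = 3*x**2 + 2*x*y + 14*x - y**2 + 10*y + 11.
  f_y = x**2 - 2*x*y + 10*x + 6*y**2 - 28*y + 41.
Scan x_0 ∈ {−4, ..., 4}. For each x_0, f_y(x_0, y) is a polynomial in y; find its integer roots y ∈ {−4, ..., 4}, then test f_x and f at those candidates.
  x = -4: f_y(-4, y) = 6*y**2 - 20*y + 17; no integer root y with |y| ≤ 4.
  x = -3: f_y(-3, y) = 6*y**2 - 22*y + 20; vanishes at y ∈ {2}. (-3, 2): f_x = 0, f = 0 — SINGULAR.
  x = -2: f_y(-2, y) = 6*y**2 - 24*y + 25; no integer root y with |y| ≤ 4.
  x = -1: f_y(-1, y) = 6*y**2 - 26*y + 32; no integer root y with |y| ≤ 4.
  x = 0: f_y(0, y) = 6*y**2 - 28*y + 41; no integer root y with |y| ≤ 4.
  x = 1: f_y(1, y) = 6*y**2 - 30*y + 52; no integer root y with |y| ≤ 4.
  x = 2: f_y(2, y) = 6*y**2 - 32*y + 65; no integer root y with |y| ≤ 4.
  x = 3: f_y(3, y) = 6*y**2 - 34*y + 80; no integer root y with |y| ≤ 4.
  x = 4: f_y(4, y) = 6*y**2 - 36*y + 97; no integer root y with |y| ≤ 4.
Only singular point on the grid: (-3, 2).
Classify: substitute x = -3 + u, y = 2 + v and expand: f = u**3 + u**2*v - u*v**2 + 2*v**3 + v**2.
No constant or linear terms (consistent with a singular point). Quadratic part: v**2. Cubic part: u**3 + u**2*v - u*v**2 + 2*v**3.
The quadratic part v**2 is a perfect square, so there is a single (double) tangent line v = 0, i.e. y = 2. Restricting the cubic part to that line (v = 0) leaves u**3 ≠ 0, so f is not divisible by v and the branch is v² ≈ -u**3 to lowest order — this is a cusp.
Classification: cusp.


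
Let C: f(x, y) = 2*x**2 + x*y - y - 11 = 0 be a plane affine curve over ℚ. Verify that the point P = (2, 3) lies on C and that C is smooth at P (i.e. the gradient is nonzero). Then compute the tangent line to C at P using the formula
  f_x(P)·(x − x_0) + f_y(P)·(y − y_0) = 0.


Tangent line at P: 11*x + y - 25 = 0.

Step 1: f(2, 3) = 0, so P lies on C.
Step 2: partial derivatives
  f_x(x, y) = 4*x + y, f_y(x, y) = x - 1.
  f_x(P) = 11, f_y(P) = 1 (gradient nonzero, so P is smooth).
Step 3: tangent line at P: 11·(x − 2) + 1·(y − 3) = 0.
Expanding: 11*x + y - 25 = 0.


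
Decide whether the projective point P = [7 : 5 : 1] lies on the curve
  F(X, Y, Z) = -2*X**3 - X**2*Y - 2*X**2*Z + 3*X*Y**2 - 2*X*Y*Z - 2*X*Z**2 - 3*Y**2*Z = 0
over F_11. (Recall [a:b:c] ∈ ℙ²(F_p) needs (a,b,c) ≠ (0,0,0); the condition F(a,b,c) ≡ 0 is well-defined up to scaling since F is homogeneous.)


F(7,5,1) ≡ 8 (mod 11); P is NOT on the curve.

Evaluate F(7, 5, 1) term-by-term (mod 11).
  -2*X**3 ↦ -2·343·1·1 = -686
  -X**2*Y ↦ -1·49·5·1 = -245
  -2*X**2*Z ↦ -2·49·1·1 = -98
  3*X*Y**2 ↦ 3·7·25·1 = 525
  -2*X*Y*Z ↦ -2·7·5·1 = -70
  -2*X*Z**2 ↦ -2·7·1·1 = -14
  -3*Y**2*Z ↦ -3·1·25·1 = -75
Sum: F(7, 5, 1) = (-686) + (-245) + (-98) + (525) + (-70) + (-14) + (-75) = -663.
Reducing mod 11: -663 ≡ 8 (mod 11).
Since F(a, b, c) ≡ 8 ≠ 0 (mod 11), P does NOT lie on the curve.


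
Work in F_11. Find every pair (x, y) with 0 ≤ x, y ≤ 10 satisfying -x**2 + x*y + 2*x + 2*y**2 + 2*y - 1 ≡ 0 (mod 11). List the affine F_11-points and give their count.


Affine F_11-points: {(0, 2), (0, 8), (1, 0), (1, 4), (4, 2), (4, 6), (5, 4), (5, 9), (6, 9), (10, 8)}; count = 10.

For each of the 121 pairs (x, y) ∈ F_11², evaluate f(x, y) mod 11. Record the zeros.
  x = 0: [0↦10, 1↦3, 2↦0, 3↦1, 4↦6, 5↦4, 6↦6, 7↦1, 8↦0, 9↦3, 10↦10]  zeros at y ∈ {2, 8}
  x = 1: [0↦0, 1↦5, 2↦3, 3↦5, 4↦0, 5↦10, 6↦2, 7↦9, 8↦9, 9↦2, 10↦10]  zeros at y ∈ {0, 4}
  x = 2: [0↦10, 1↦5, 2↦4, 3↦7, 4↦3, 5↦3, 6↦7, 7↦4, 8↦5, 9↦10, 10↦8]  zeros at y ∈ ∅
  x = 3: [0↦7, 1↦3, 2↦3, 3↦7, 4↦4, 5↦5, 6↦10, 7↦8, 8↦10, 9↦5, 10↦4]  zeros at y ∈ ∅
  x = 4: [0↦2, 1↦10, 2↦0, 3↦5, 4↦3, 5↦5, 6↦0, 7↦10, 8↦2, 9↦9, 10↦9]  zeros at y ∈ {2, 6}
  x = 5: [0↦6, 1↦4, 2↦6, 3↦1, 4↦0, 5↦3, 6↦10, 7↦10, 8↦3, 9↦0, 10↦1]  zeros at y ∈ {4, 9}
  x = 6: [0↦8, 1↦7, 2↦10, 3↦6, 4↦6, 5↦10, 6↦7, 7↦8, 8↦2, 9↦0, 10↦2]  zeros at y ∈ {9}
  x = 7: [0↦8, 1↦8, 2↦1, 3↦9, 4↦10, 5↦4, 6↦2, 7↦4, 8↦10, 9↦9, 10↦1]  zeros at y ∈ ∅
  x = 8: [0↦6, 1↦7, 2↦1, 3↦10, 4↦1, 5↦7, 6↦6, 7↦9, 8↦5, 9↦5, 10↦9]  zeros at y ∈ ∅
  x = 9: [0↦2, 1↦4, 2↦10, 3↦9, 4↦1, 5↦8, 6↦8, 7↦1, 8↦9, 9↦10, 10↦4]  zeros at y ∈ ∅
  x = 10: [0↦7, 1↦10, 2↦6, 3↦6, 4↦10, 5↦7, 6↦8, 7↦2, 8↦0, 9↦2, 10↦8]  zeros at y ∈ {8}
Collecting zeros: affine points = {(0, 2), (0, 8), (1, 0), (1, 4), (4, 2), (4, 6), (5, 4), (5, 9), (6, 9), (10, 8)}.
Total count |C(F_11)_aff| = 10.


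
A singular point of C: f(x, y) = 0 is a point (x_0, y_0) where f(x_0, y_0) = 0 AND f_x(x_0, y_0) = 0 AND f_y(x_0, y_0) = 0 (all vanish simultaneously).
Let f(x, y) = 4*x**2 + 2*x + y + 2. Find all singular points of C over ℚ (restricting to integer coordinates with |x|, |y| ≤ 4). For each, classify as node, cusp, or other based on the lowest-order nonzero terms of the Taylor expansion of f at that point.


No singular points in the scanned grid; C is smooth there.

Compute partial derivatives:
  f_x = 8*x + 2.
  f_y = 1.
f_y = 1 is a nonzero constant, so f_y never vanishes: no point (x, y) can satisfy f = f_x = f_y = 0. In particular no (x, y) ∈ {−4, ..., 4}² is singular; the curve is smooth.


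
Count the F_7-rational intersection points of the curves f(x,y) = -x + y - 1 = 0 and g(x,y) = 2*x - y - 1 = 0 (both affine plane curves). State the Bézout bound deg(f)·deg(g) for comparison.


Common zeros: {(2, 3)}; count = 1; Bézout bound = 1.

deg(f) = 1, deg(g) = 1, so Bézout bound = 1.
Scan x ∈ F_7. For each x, list the y ∈ F_7 with f(x, y) ≡ 0 and those with g(x, y) ≡ 0 (mod 7); the common zeros in that column are the intersection.
  x = 0: f ≡ 0 at y ∈ {1}; g ≡ 0 at y ∈ {6}; common: ∅.
  x = 1: f ≡ 0 at y ∈ {2}; g ≡ 0 at y ∈ {1}; common: ∅.
  x = 2: f ≡ 0 at y ∈ {3}; g ≡ 0 at y ∈ {3}; common: {3}.
  x = 3: f ≡ 0 at y ∈ {4}; g ≡ 0 at y ∈ {5}; common: ∅.
  x = 4: f ≡ 0 at y ∈ {5}; g ≡ 0 at y ∈ {0}; common: ∅.
  x = 5: f ≡ 0 at y ∈ {6}; g ≡ 0 at y ∈ {2}; common: ∅.
  x = 6: f ≡ 0 at y ∈ {0}; g ≡ 0 at y ∈ {4}; common: ∅.
Collecting: common zeros = {(2, 3)}, so the count is 1.
Comparison with the Bézout bound: 1 ≤ 1 = deg(f)·deg(g), as expected for curves with no common component (the bound is attained).


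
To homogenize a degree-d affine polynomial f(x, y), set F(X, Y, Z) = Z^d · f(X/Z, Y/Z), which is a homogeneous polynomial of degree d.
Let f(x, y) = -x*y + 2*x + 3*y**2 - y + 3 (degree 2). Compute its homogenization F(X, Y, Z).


F(X, Y, Z) = -X*Y + 2*X*Z + 3*Y**2 - Y*Z + 3*Z**2

deg(f) = 2.
Substitute x = X/Z, y = Y/Z into f, then multiply by Z^2.
  monomial -1·x^1·y^1 ↦ -1·X^1·Y^1·Z^0.
  monomial 2·x^1·y^0 ↦ 2·X^1·Y^0·Z^1.
  monomial 3·x^0·y^2 ↦ 3·X^0·Y^2·Z^0.
  monomial -1·x^0·y^1 ↦ -1·X^0·Y^1·Z^1.
  monomial 3·x^0·y^0 ↦ 3·X^0·Y^0·Z^2.
Collecting: F(X, Y, Z) = -X*Y + 2*X*Z + 3*Y**2 - Y*Z + 3*Z**2.


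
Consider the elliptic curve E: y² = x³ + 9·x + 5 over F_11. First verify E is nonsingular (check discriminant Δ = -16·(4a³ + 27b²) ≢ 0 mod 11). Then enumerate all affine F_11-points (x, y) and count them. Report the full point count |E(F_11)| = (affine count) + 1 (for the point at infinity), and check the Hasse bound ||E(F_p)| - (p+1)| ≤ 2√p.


Affine points = {(0, 4), (0, 7), (1, 2), (1, 9), (2, 3), (2, 8), (3, 2), (3, 9), (6, 0), (7, 2), (7, 9), (9, 1), (9, 10)}; affine count = 13; |E(F_11)| = 14.

Discriminant check: Δ ∝ 4a³ + 27b² = 4·9³ + 27·5² = 4·729 + 27·25 ≡ 5 (mod 11). Nonzero ⇒ E is nonsingular.
For each x ∈ F_11, compute rhs = x³ + 9·x + 5 mod 11, then count y ∈ F_11 with y² ≡ rhs.
  x = 0: rhs = 5, matching y values: 4, 7 (2 points).
  x = 1: rhs = 4, matching y values: 2, 9 (2 points).
  x = 2: rhs = 9, matching y values: 3, 8 (2 points).
  x = 3: rhs = 4, matching y values: 2, 9 (2 points).
  x = 4: rhs = 6, matching y values: none (0 points).
  x = 5: rhs = 10, matching y values: none (0 points).
  x = 6: rhs = 0, matching y values: 0 (1 points).
  x = 7: rhs = 4, matching y values: 2, 9 (2 points).
  x = 8: rhs = 6, matching y values: none (0 points).
  x = 9: rhs = 1, matching y values: 1, 10 (2 points).
  x = 10: rhs = 6, matching y values: none (0 points).
Total affine count: 13.
Full point count |E(F_11)| = 13 + 1 = 14.
Hasse bound: |14 − (11+1)| = |2| = 2 ≤ 2√11 ≈ 6.6332 ✓.


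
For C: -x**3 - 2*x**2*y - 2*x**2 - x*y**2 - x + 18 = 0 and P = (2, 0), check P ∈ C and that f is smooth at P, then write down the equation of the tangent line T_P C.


Tangent line at P: -21*x - 8*y + 42 = 0.

Step 1: f(2, 0) = 0, so P lies on C.
Step 2: partial derivatives
  f_x(x, y) = -3*x**2 - 4*x*y - 4*x - y**2 - 1, f_y(x, y) = -2*x**2 - 2*x*y.
  f_x(P) = -21, f_y(P) = -8 (gradient nonzero, so P is smooth).
Step 3: tangent line at P: -21·(x − 2) + -8·(y − 0) = 0.
Expanding: -21*x - 8*y + 42 = 0.


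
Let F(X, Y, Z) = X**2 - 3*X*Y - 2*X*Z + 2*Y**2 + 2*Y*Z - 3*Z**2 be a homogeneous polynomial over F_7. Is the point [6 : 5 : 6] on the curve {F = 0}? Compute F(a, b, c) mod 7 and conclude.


F(6,5,6) ≡ 2 (mod 7); P is NOT on the curve.

Evaluate F(6, 5, 6) term-by-term (mod 7).
  X**2 ↦ 1·36·1·1 = 36
  -3*X*Y ↦ -3·6·5·1 = -90
  -2*X*Z ↦ -2·6·1·6 = -72
  2*Y**2 ↦ 2·1·25·1 = 50
  2*Y*Z ↦ 2·1·5·6 = 60
  -3*Z**2 ↦ -3·1·1·36 = -108
Sum: F(6, 5, 6) = (36) + (-90) + (-72) + (50) + (60) + (-108) = -124.
Reducing mod 7: -124 ≡ 2 (mod 7).
Since F(a, b, c) ≡ 2 ≠ 0 (mod 7), P does NOT lie on the curve.


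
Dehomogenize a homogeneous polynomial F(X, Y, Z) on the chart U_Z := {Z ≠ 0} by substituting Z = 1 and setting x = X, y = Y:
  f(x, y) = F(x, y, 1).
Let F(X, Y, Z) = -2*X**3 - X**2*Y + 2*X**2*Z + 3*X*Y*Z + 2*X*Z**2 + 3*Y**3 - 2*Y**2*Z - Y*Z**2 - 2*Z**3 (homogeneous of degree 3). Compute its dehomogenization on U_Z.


f(x, y) = -2*x**3 - x**2*y + 2*x**2 + 3*x*y + 2*x + 3*y**3 - 2*y**2 - y - 2

On U_Z we set Z = 1. Each monomial c·X^i·Y^j·Z^k in F becomes c·x^i·y^j·1^k = c·x^i·y^j.
Substituting Z = 1: F(X, Y, 1) = -2*x**3 - x**2*y + 2*x**2 + 3*x*y + 2*x + 3*y**3 - 2*y**2 - y - 2.
Note: deg(f) ≤ deg(F) = 3; strict inequality happens when F is divisible by Z (lost terms).


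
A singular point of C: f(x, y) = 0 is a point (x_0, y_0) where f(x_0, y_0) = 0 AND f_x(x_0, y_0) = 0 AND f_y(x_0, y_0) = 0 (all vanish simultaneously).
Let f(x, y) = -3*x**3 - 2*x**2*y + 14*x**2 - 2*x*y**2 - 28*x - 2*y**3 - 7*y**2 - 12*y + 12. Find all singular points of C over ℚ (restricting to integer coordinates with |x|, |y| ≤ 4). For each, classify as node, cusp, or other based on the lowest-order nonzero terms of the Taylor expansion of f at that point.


Singular points: {(2, -2)}; classification: cusp.

Compute partial derivatives:
  f_x = -9*x**2 - 4*x*y + 28*x - 2*y**2 - 28.
  f_y = -2*x**2 - 4*x*y - 6*y**2 - 14*y - 12.
Scan x_0 ∈ {−4, ..., 4}. For each x_0, f_y(x_0, y) is a polynomial in y; find its integer roots y ∈ {−4, ..., 4}, then test f_x and f at those candidates.
  x = -4: f_y(-4, y) = -6*y**2 + 2*y - 44; no integer root y with |y| ≤ 4.
  x = -3: f_y(-3, y) = -6*y**2 - 2*y - 30; no integer root y with |y| ≤ 4.
  x = -2: f_y(-2, y) = -6*y**2 - 6*y - 20; no integer root y with |y| ≤ 4.
  x = -1: f_y(-1, y) = -6*y**2 - 10*y - 14; no integer root y with |y| ≤ 4.
  x = 0: f_y(0, y) = -6*y**2 - 14*y - 12; no integer root y with |y| ≤ 4.
  x = 1: f_y(1, y) = -6*y**2 - 18*y - 14; no integer root y with |y| ≤ 4.
  x = 2: f_y(2, y) = -6*y**2 - 22*y - 20; vanishes at y ∈ {-2}. (2, -2): f_x = 0, f = 0 — SINGULAR.
  x = 3: f_y(3, y) = -6*y**2 - 26*y - 30; no integer root y with |y| ≤ 4.
  x = 4: f_y(4, y) = -6*y**2 - 30*y - 44; no integer root y with |y| ≤ 4.
Only singular point on the grid: (2, -2).
Classify: substitute x = 2 + u, y = -2 + v and expand: f = -3*u**3 - 2*u**2*v - 2*u*v**2 - 2*v**3 + v**2.
No constant or linear terms (consistent with a singular point). Quadratic part: v**2. Cubic part: -3*u**3 - 2*u**2*v - 2*u*v**2 - 2*v**3.
The quadratic part v**2 is a perfect square, so there is a single (double) tangent line v = 0, i.e. y = -2. Restricting the cubic part to that line (v = 0) leaves -3*u**3 ≠ 0, so f is not divisible by v and the branch is v² ≈ 3*u**3 to lowest order — this is a cusp.
Classification: cusp.


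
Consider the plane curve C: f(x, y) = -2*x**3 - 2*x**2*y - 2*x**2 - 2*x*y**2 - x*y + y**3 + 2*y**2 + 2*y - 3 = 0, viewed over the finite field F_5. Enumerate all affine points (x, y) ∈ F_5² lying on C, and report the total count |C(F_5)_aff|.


Affine F_5-points: {(3, 0)}; count = 1.

For each of the 25 pairs (x, y) ∈ F_5², evaluate f(x, y) mod 5. Record the zeros.
  x = 0: [0↦2, 1↦2, 2↦2, 3↦3, 4↦1]  zeros at y ∈ ∅
  x = 1: [0↦3, 1↦3, 2↦4, 3↦2, 4↦3]  zeros at y ∈ ∅
  x = 2: [0↦3, 1↦4, 2↦2, 3↦3, 4↦3]  zeros at y ∈ ∅
  x = 3: [0↦0, 1↦3, 2↦4, 3↦4, 4↦4]  zeros at y ∈ {0}
  x = 4: [0↦2, 1↦3, 2↦3, 3↦3, 4↦4]  zeros at y ∈ ∅
Collecting zeros: affine points = {(3, 0)}.
Total count |C(F_5)_aff| = 1.


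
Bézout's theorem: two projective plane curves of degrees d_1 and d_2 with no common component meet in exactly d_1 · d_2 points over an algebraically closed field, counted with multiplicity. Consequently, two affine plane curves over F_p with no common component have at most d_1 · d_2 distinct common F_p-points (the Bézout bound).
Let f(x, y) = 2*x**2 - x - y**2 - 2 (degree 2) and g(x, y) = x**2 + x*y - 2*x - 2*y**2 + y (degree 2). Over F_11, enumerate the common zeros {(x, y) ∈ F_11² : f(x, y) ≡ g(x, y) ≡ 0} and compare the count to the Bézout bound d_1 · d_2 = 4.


Common zeros: ∅; count = 0; Bézout bound = 4.

deg(f) = 2, deg(g) = 2, so Bézout bound = 4.
Scan x ∈ F_11. For each x, list the y ∈ F_11 with f(x, y) ≡ 0 and those with g(x, y) ≡ 0 (mod 11); the common zeros in that column are the intersection.
  x = 0: f ≡ 0 at y ∈ {3, 8}; g ≡ 0 at y ∈ {0, 6}; common: ∅.
  x = 1: f ≡ 0 at y ∈ ∅; g ≡ 0 at y ∈ ∅; common: ∅.
  x = 2: f ≡ 0 at y ∈ {2, 9}; g ≡ 0 at y ∈ {0, 7}; common: ∅.
  x = 3: f ≡ 0 at y ∈ ∅; g ≡ 0 at y ∈ ∅; common: ∅.
  x = 4: f ≡ 0 at y ∈ {2, 9}; g ≡ 0 at y ∈ {1, 7}; common: ∅.
  x = 5: f ≡ 0 at y ∈ ∅; g ≡ 0 at y ∈ ∅; common: ∅.
  x = 6: f ≡ 0 at y ∈ {3, 8}; g ≡ 0 at y ∈ ∅; common: ∅.
  x = 7: f ≡ 0 at y ∈ {1, 10}; g ≡ 0 at y ∈ {6, 9}; common: ∅.
  x = 8: f ≡ 0 at y ∈ ∅; g ≡ 0 at y ∈ {1, 9}; common: ∅.
  x = 9: f ≡ 0 at y ∈ ∅; g ≡ 0 at y ∈ ∅; common: ∅.
  x = 10: f ≡ 0 at y ∈ {1, 10}; g ≡ 0 at y ∈ ∅; common: ∅.
Collecting: common zeros = ∅, so the count is 0.
Comparison with the Bézout bound: 0 ≤ 4 = deg(f)·deg(g), as expected for curves with no common component (the affine F_11-count falls short of the bound because intersections may lie at infinity, over extension fields, or carry multiplicity).


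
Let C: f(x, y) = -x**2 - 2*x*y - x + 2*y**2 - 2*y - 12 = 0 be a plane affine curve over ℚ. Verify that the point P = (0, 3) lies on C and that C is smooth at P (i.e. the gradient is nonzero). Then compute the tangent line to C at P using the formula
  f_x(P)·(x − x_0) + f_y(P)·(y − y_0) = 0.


Tangent line at P: -7*x + 10*y - 30 = 0.

Step 1: f(0, 3) = 0, so P lies on C.
Step 2: partial derivatives
  f_x(x, y) = -2*x - 2*y - 1, f_y(x, y) = -2*x + 4*y - 2.
  f_x(P) = -7, f_y(P) = 10 (gradient nonzero, so P is smooth).
Step 3: tangent line at P: -7·(x − 0) + 10·(y − 3) = 0.
Expanding: -7*x + 10*y - 30 = 0.
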